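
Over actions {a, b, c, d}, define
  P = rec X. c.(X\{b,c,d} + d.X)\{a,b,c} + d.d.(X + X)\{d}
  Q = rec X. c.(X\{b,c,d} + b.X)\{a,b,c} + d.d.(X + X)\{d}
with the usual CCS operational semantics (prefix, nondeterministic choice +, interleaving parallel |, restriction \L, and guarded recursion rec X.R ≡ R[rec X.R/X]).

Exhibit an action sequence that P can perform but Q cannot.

cd

LTS(P): 8 reachable states
  s0 = rec X. c.(X\{b,c,d} + d.X)\{a,b,c} + d.d.(X + X)\{d} → =c=> s1, =d=> s2
  s1 = ((rec X. c.(X\{b,c,d} + d.X)\{a,b,c} + d.d.(X + X)\{d})\{b,c,d} + d.(rec X. c.(X\{b,c,d} + d.X)\{a,b,c} + d.d.(X + X)\{d}))\{a,b,c} → =d=> s3
  s2 = d.((rec X. c.(X\{b,c,d} + d.X)\{a,b,c} + d.d.(X + X)\{d}) + (rec X. c.(X\{b,c,d} + d.X)\{a,b,c} + d.d.(X + X)\{d}))\{d} → =d=> s4
  s3 = (rec X. c.(X\{b,c,d} + d.X)\{a,b,c} + d.d.(X + X)\{d})\{a,b,c} → =d=> s5
  s4 = ((rec X. c.(X\{b,c,d} + d.X)\{a,b,c} + d.d.(X + X)\{d}) + (rec X. c.(X\{b,c,d} + d.X)\{a,b,c} + d.d.(X + X)\{d}))\{d} → =c=> s6
  s5 = (d.((rec X. c.(X\{b,c,d} + d.X)\{a,b,c} + d.d.(X + X)\{d}) + (rec X. c.(X\{b,c,d} + d.X)\{a,b,c} + d.d.(X + X)\{d}))\{d})\{a,b,c} → =d=> s7
  s6 = ((rec X. c.(X\{b,c,d} + d.X)\{a,b,c} + d.d.(X + X)\{d})\{b,c,d} + d.(rec X. c.(X\{b,c,d} + d.X)\{a,b,c} + d.d.(X + X)\{d}))\{a,b,c}\{d} → stopped
  s7 = ((rec X. c.(X\{b,c,d} + d.X)\{a,b,c} + d.d.(X + X)\{d}) + (rec X. c.(X\{b,c,d} + d.X)\{a,b,c} + d.d.(X + X)\{d}))\{d}\{a,b,c} → stopped
LTS(Q): 5 reachable states
  t0 = rec X. c.(X\{b,c,d} + b.X)\{a,b,c} + d.d.(X + X)\{d} → =c=> t1, =d=> t2
  t1 = ((rec X. c.(X\{b,c,d} + b.X)\{a,b,c} + d.d.(X + X)\{d})\{b,c,d} + b.(rec X. c.(X\{b,c,d} + b.X)\{a,b,c} + d.d.(X + X)\{d}))\{a,b,c} → stopped
  t2 = d.((rec X. c.(X\{b,c,d} + b.X)\{a,b,c} + d.d.(X + X)\{d}) + (rec X. c.(X\{b,c,d} + b.X)\{a,b,c} + d.d.(X + X)\{d}))\{d} → =d=> t3
  t3 = ((rec X. c.(X\{b,c,d} + b.X)\{a,b,c} + d.d.(X + X)\{d}) + (rec X. c.(X\{b,c,d} + b.X)\{a,b,c} + d.d.(X + X)\{d}))\{d} → =c=> t4
  t4 = ((rec X. c.(X\{b,c,d} + b.X)\{a,b,c} + d.d.(X + X)\{d})\{b,c,d} + b.(rec X. c.(X\{b,c,d} + b.X)\{a,b,c} + d.d.(X + X)\{d}))\{a,b,c}\{d} → stopped
Trace ⟨cd⟩ through P, begin at {s0}:
  step 1 (c): {s1}
  step 2 (d): {s3}
  P completes σ.
Trace ⟨cd⟩ through Q, begin at {t0}:
  step 1 (c): {t1}
  step 2 (d): ∅ (Q stuck)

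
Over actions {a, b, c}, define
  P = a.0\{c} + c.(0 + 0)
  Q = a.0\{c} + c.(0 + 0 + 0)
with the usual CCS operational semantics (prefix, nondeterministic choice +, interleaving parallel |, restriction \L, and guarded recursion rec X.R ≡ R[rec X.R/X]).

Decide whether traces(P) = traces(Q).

YES

P's transition system — 3 states:
  m0 = a.0\{c} + c.(0 + 0) ⊢ —a→ m1, —c→ m2
  m1 = 0\{c} ⊢ stopped
  m2 = 0 + 0 ⊢ stopped
Q's transition system — 3 states:
  n0 = a.0\{c} + c.(0 + 0 + 0) ⊢ —a→ n1, —c→ n2
  n1 = 0\{c} ⊢ stopped
  n2 = 0 + 0 + 0 ⊢ stopped
Coarsest stable partition (strong bisimilarity classes):
  B0 = {m0, n0}
  B1 = {m1, m2, n1, n2}
m0 ∈ B0, n0 ∈ B0 → same block
Bisimilar ⇒ trace-equivalent.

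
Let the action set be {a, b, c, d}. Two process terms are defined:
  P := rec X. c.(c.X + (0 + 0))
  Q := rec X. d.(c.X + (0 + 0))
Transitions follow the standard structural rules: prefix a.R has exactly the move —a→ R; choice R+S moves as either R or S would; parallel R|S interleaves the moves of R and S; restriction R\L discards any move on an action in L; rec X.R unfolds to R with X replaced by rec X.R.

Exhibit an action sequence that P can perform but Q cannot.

LTS(P): 2 reachable states
  m0 = rec X. c.(c.X + (0 + 0)) has moves -c-> m1
  m1 = c.(rec X. c.(c.X + (0 + 0))) + (0 + 0) has moves -c-> m0
LTS(Q): 2 reachable states
  n0 = rec X. d.(c.X + (0 + 0)) has moves -d-> n1
  n1 = c.(rec X. d.(c.X + (0 + 0))) + (0 + 0) has moves -c-> n0
Run σ = ⟨c⟩ on P: start {m0}
  step 1 (c): {m1}
  ✓ P
Run σ = ⟨c⟩ on Q: start {n0}
  step 1 (c): ∅ (Q stuck)

c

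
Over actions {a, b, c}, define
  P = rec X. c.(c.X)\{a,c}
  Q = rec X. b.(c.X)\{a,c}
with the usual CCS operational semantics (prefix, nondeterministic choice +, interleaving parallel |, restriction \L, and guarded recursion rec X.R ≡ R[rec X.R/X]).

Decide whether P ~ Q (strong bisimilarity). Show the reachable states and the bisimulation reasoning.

P ≁ Q

P's transition system — 2 states:
  s0 = rec X. c.(c.X)\{a,c} ⊢ --c--▸ s1
  s1 = (c.(rec X. c.(c.X)\{a,c}))\{a,c} ⊢ stopped
Q's transition system — 2 states:
  t0 = rec X. b.(c.X)\{a,c} ⊢ --b--▸ t1
  t1 = (c.(rec X. b.(c.X)\{a,c}))\{a,c} ⊢ stopped
Partition-refinement fixed point:
  B0 = {s0}
  B1 = {s1, t1}
  B2 = {t0}
s0 ∈ B0, t0 ∈ B2 → different blocks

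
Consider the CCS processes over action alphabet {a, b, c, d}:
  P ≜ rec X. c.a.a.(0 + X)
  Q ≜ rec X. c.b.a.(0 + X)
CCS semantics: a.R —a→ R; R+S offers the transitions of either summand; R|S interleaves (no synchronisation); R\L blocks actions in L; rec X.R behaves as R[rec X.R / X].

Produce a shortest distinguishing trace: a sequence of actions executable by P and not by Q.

ca

P's transition system — 4 states:
  u0 = rec X. c.a.a.(0 + X) | =c=> u1
  u1 = a.a.(0 + (rec X. c.a.a.(0 + X))) | =a=> u2
  u2 = a.(0 + (rec X. c.a.a.(0 + X))) | =a=> u3
  u3 = 0 + (rec X. c.a.a.(0 + X)) | =c=> u1
Q's transition system — 4 states:
  v0 = rec X. c.b.a.(0 + X) | =c=> v1
  v1 = b.a.(0 + (rec X. c.b.a.(0 + X))) | =b=> v2
  v2 = a.(0 + (rec X. c.b.a.(0 + X))) | =a=> v3
  v3 = 0 + (rec X. c.b.a.(0 + X)) | =c=> v1
Run σ = ⟨ca⟩ on P: start {u0}
  step 1 (c): {u1}
  step 2 (a): {u2}
  — P admits the full trace.
Run σ = ⟨ca⟩ on Q: start {v0}
  step 1 (c): {v1}
  step 2 (a): no successor for Q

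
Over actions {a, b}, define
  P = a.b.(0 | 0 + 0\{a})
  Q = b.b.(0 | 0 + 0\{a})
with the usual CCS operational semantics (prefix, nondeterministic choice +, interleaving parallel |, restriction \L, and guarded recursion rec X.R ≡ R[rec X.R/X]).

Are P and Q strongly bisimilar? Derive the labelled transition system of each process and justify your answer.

P's transition system — 3 states:
  p0 = a.b.(0 | 0 + 0\{a}) has moves —a→ p1
  p1 = b.(0 | 0 + 0\{a}) has moves —b→ p2
  p2 = 0 | 0 + 0\{a} has moves deadlocked
Q's transition system — 3 states:
  q0 = b.b.(0 | 0 + 0\{a}) has moves —b→ q1
  q1 = b.(0 | 0 + 0\{a}) has moves —b→ q2
  q2 = 0 | 0 + 0\{a} has moves deadlocked
Bisimilarity quotient blocks:
  B0 = {p0}
  B1 = {p1, q1}
  B2 = {p2, q2}
  B3 = {q0}
p0 ∈ B0, q0 ∈ B3 → different blocks

not bisimilar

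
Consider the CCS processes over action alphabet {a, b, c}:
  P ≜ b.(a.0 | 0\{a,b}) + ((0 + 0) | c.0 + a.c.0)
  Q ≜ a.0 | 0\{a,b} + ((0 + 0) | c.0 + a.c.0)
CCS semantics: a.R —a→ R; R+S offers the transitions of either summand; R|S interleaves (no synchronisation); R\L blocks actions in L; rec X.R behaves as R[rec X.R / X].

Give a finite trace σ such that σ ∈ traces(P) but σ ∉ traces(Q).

LTS(P): 6 reachable states
  p0 = b.(a.0 | 0\{a,b}) + ((0 + 0) | c.0 + a.c.0) | =a=> p1, =b=> p2, =c=> p3
  p1 = c.0 | =c=> p4
  p2 = a.0 | 0\{a,b} | =a=> p5
  p3 = (0 + 0) | 0 | stopped
  p4 = 0 | stopped
  p5 = 0 | 0\{a,b} | stopped
LTS(Q): 5 reachable states
  q0 = a.0 | 0\{a,b} + ((0 + 0) | c.0 + a.c.0) | =a=> q1, =a=> q2, =c=> q3
  q1 = 0 | 0\{a,b} | stopped
  q2 = c.0 | =c=> q4
  q3 = (0 + 0) | 0 | stopped
  q4 = 0 | stopped
Trace ⟨b⟩ through P, begin at {p0}:
  step 1 (b): {p2}
  — P admits the full trace.
Trace ⟨b⟩ through Q, begin at {q0}:
  step 1 (b): ∅  — Q cannot continue

b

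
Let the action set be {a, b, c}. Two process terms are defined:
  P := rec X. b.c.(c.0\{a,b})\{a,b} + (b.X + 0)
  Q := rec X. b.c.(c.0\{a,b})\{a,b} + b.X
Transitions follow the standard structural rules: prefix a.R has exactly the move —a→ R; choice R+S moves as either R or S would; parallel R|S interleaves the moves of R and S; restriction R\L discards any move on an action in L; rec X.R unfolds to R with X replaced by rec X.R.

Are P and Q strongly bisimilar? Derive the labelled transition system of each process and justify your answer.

P's transition system — 4 states:
  p0 = rec X. b.c.(c.0\{a,b})\{a,b} + (b.X + 0) :: -b-> p0, -b-> p1
  p1 = c.(c.0\{a,b})\{a,b} :: -c-> p2
  p2 = (c.0\{a,b})\{a,b} :: -c-> p3
  p3 = 0\{a,b}\{a,b} :: ·
Q's transition system — 4 states:
  q0 = rec X. b.c.(c.0\{a,b})\{a,b} + b.X :: -b-> q0, -b-> q1
  q1 = c.(c.0\{a,b})\{a,b} :: -c-> q2
  q2 = (c.0\{a,b})\{a,b} :: -c-> q3
  q3 = 0\{a,b}\{a,b} :: ·
Bisimilarity quotient blocks:
  B0 = {p0, q0}
  B1 = {p1, q1}
  B2 = {p2, q2}
  B3 = {p3, q3}
p0 ∈ B0, q0 ∈ B0 → same block

bisimilar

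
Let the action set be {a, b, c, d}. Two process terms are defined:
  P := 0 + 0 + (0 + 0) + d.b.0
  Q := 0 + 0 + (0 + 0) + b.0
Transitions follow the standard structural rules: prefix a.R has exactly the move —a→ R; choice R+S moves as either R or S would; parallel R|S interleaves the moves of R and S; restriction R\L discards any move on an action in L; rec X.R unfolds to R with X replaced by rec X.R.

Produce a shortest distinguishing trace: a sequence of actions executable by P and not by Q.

d

Reachable graph of P (3 states):
  u0 = 0 + 0 + (0 + 0) + d.b.0 ⊢ =d=> u1
  u1 = b.0 ⊢ =b=> u2
  u2 = 0 ⊢ (no moves)
Reachable graph of Q (2 states):
  v0 = 0 + 0 + (0 + 0) + b.0 ⊢ =b=> v1
  v1 = 0 ⊢ (no moves)
Trace ⟨d⟩ through P, begin at {u0}:
  after d @ step 1: {u1}
  — P admits the full trace.
Trace ⟨d⟩ through Q, begin at {v0}:
  after d @ step 1: ∅  — Q cannot continue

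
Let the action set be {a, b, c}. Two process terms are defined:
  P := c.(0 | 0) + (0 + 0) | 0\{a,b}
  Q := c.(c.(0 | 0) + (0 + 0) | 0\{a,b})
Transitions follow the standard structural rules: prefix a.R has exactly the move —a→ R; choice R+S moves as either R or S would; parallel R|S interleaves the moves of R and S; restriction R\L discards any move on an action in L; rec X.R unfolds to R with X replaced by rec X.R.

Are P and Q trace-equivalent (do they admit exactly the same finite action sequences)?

trace-distinct — witness ⟨cc⟩

LTS(P): 2 reachable states
  u0 = c.(0 | 0) + (0 + 0) | 0\{a,b} | =c=> u1
  u1 = 0 | 0 | deadlocked
LTS(Q): 3 reachable states
  v0 = c.(c.(0 | 0) + (0 + 0) | 0\{a,b}) | =c=> v1
  v1 = c.(0 | 0) + (0 + 0) | 0\{a,b} | =c=> v2
  v2 = 0 | 0 | deadlocked
Executing cc from Q (initial set {v0}):
  [1] c ⇒ {v1}
  [2] c ⇒ {v2}
  — Q admits the full trace.
Executing cc from P (initial set {u0}):
  [1] c ⇒ {u1}
  [2] c ⇒ no successor for P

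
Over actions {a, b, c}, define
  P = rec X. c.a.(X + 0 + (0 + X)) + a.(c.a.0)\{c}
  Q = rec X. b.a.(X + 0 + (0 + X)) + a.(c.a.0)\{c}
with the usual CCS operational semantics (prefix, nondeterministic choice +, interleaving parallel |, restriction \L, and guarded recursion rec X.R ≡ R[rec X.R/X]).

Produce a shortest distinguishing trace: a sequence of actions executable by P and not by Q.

c

P's transition system — 4 states:
  p0 = rec X. c.a.(X + 0 + (0 + X)) + a.(c.a.0)\{c} ⊢ --a--▸ p1, --c--▸ p2
  p1 = (c.a.0)\{c} ⊢ stopped
  p2 = a.((rec X. c.a.(X + 0 + (0 + X)) + a.(c.a.0)\{c}) + 0 + (0 + (rec X. c.a.(X + 0 + (0 + X)) + a.(c.a.0)\{c}))) ⊢ --a--▸ p3
  p3 = (rec X. c.a.(X + 0 + (0 + X)) + a.(c.a.0)\{c}) + 0 + (0 + (rec X. c.a.(X + 0 + (0 + X)) + a.(c.a.0)\{c})) ⊢ --a--▸ p1, --c--▸ p2
Q's transition system — 4 states:
  q0 = rec X. b.a.(X + 0 + (0 + X)) + a.(c.a.0)\{c} ⊢ --a--▸ q1, --b--▸ q2
  q1 = (c.a.0)\{c} ⊢ stopped
  q2 = a.((rec X. b.a.(X + 0 + (0 + X)) + a.(c.a.0)\{c}) + 0 + (0 + (rec X. b.a.(X + 0 + (0 + X)) + a.(c.a.0)\{c}))) ⊢ --a--▸ q3
  q3 = (rec X. b.a.(X + 0 + (0 + X)) + a.(c.a.0)\{c}) + 0 + (0 + (rec X. b.a.(X + 0 + (0 + X)) + a.(c.a.0)\{c})) ⊢ --a--▸ q1, --b--▸ q2
Trace ⟨c⟩ through P, begin at {p0}:
  after c @ step 1: {p2}
  ✓ P
Trace ⟨c⟩ through Q, begin at {q0}:
  after c @ step 1: ∅  — Q cannot continue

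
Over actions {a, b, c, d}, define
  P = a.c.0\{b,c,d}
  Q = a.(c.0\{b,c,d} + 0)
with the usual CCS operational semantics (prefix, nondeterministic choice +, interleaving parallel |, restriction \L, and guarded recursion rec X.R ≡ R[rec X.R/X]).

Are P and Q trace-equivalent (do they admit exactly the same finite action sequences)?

trace-equivalent

P's transition system — 3 states:
  s0 = a.c.0\{b,c,d} | -a-> s1
  s1 = c.0\{b,c,d} | -c-> s2
  s2 = 0\{b,c,d} | deadlocked
Q's transition system — 3 states:
  t0 = a.(c.0\{b,c,d} + 0) | -a-> t1
  t1 = c.0\{b,c,d} + 0 | -c-> t2
  t2 = 0\{b,c,d} | deadlocked
Bisimilarity quotient blocks:
  B0 = {s0, t0}
  B1 = {s1, t1}
  B2 = {s2, t2}
s0 ∈ B0, t0 ∈ B0 → same block
Bisimilar ⇒ trace-equivalent.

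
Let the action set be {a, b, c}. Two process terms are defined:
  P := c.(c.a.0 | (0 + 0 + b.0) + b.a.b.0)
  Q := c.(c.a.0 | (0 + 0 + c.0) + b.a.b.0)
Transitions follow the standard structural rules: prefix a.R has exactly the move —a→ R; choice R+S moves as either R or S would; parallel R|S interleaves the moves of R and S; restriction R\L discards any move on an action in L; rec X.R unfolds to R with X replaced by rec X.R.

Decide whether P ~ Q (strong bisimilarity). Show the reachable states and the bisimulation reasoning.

LTS(P): 10 reachable states
  m0 = c.(c.a.0 | (0 + 0 + b.0) + b.a.b.0) → =c=> m1
  m1 = c.a.0 | (0 + 0 + b.0) + b.a.b.0 → =b=> m2, =b=> m3, =c=> m4
  m2 = a.b.0 → =a=> m5
  m3 = c.a.0 | 0 → =c=> m6
  m4 = a.0 | (0 + 0 + b.0) → =a=> m7, =b=> m6
  m5 = b.0 → =b=> m8
  m6 = a.0 | 0 → =a=> m9
  m7 = 0 | (0 + 0 + b.0) → =b=> m9
  m8 = 0 → deadlocked
  m9 = 0 | 0 → deadlocked
LTS(Q): 10 reachable states
  n0 = c.(c.a.0 | (0 + 0 + c.0) + b.a.b.0) → =c=> n1
  n1 = c.a.0 | (0 + 0 + c.0) + b.a.b.0 → =b=> n2, =c=> n3, =c=> n4
  n2 = a.b.0 → =a=> n5
  n3 = a.0 | (0 + 0 + c.0) → =a=> n6, =c=> n7
  n4 = c.a.0 | 0 → =c=> n7
  n5 = b.0 → =b=> n8
  n6 = 0 | (0 + 0 + c.0) → =c=> n9
  n7 = a.0 | 0 → =a=> n9
  n8 = 0 → deadlocked
  n9 = 0 | 0 → deadlocked
Bisimilarity quotient blocks:
  B0 = {m0}
  B1 = {m1}
  B2 = {m3, n4}
  B3 = {m6, n7}
  B4 = {m8, m9, n8, n9}
  B5 = {m2, n2}
  B6 = {m5, m7, n5}
  B7 = {m4}
  B8 = {n0}
  B9 = {n1}
  B10 = {n3}
  B11 = {n6}
m0 ∈ B0, n0 ∈ B8 → different blocks

P ≁ Q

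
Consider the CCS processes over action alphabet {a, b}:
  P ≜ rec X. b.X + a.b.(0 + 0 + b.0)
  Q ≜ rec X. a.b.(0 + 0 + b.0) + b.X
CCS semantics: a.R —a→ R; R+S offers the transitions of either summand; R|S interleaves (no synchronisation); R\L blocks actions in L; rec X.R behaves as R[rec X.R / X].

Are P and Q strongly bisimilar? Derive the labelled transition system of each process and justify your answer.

P's transition system — 4 states:
  m0 = rec X. b.X + a.b.(0 + 0 + b.0) → ··a··> m1, ··b··> m0
  m1 = b.(0 + 0 + b.0) → ··b··> m2
  m2 = 0 + 0 + b.0 → ··b··> m3
  m3 = 0 → stopped
Q's transition system — 4 states:
  n0 = rec X. a.b.(0 + 0 + b.0) + b.X → ··a··> n1, ··b··> n0
  n1 = b.(0 + 0 + b.0) → ··b··> n2
  n2 = 0 + 0 + b.0 → ··b··> n3
  n3 = 0 → stopped
Partition-refinement fixed point:
  B0 = {m0, n0}
  B1 = {m1, n1}
  B2 = {m2, n2}
  B3 = {m3, n3}
m0 ∈ B0, n0 ∈ B0 → same block

YES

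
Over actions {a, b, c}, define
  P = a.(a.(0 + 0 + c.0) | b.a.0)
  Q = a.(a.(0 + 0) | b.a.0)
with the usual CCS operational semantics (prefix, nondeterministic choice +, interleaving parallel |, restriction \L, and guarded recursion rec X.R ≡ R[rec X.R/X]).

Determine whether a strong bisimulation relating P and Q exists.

P's transition system — 10 states:
  u0 = a.(a.(0 + 0 + c.0) | b.a.0) has moves ··a··> u1
  u1 = a.(0 + 0 + c.0) | b.a.0 has moves ··a··> u2, ··b··> u3
  u2 = (0 + 0 + c.0) | b.a.0 has moves ··b··> u4, ··c··> u5
  u3 = a.(0 + 0 + c.0) | a.0 has moves ··a··> u4, ··a··> u6
  u4 = (0 + 0 + c.0) | a.0 has moves ··a··> u7, ··c··> u8
  u5 = 0 | b.a.0 has moves ··b··> u8
  u6 = a.(0 + 0 + c.0) | 0 has moves ··a··> u7
  u7 = (0 + 0 + c.0) | 0 has moves ··c··> u9
  u8 = 0 | a.0 has moves ··a··> u9
  u9 = 0 | 0 has moves stopped
Q's transition system — 7 states:
  v0 = a.(a.(0 + 0) | b.a.0) has moves ··a··> v1
  v1 = a.(0 + 0) | b.a.0 has moves ··a··> v2, ··b··> v3
  v2 = (0 + 0) | b.a.0 has moves ··b··> v4
  v3 = a.(0 + 0) | a.0 has moves ··a··> v4, ··a··> v5
  v4 = (0 + 0) | a.0 has moves ··a··> v6
  v5 = a.(0 + 0) | 0 has moves ··a··> v6
  v6 = (0 + 0) | 0 has moves stopped
Bisimilarity quotient blocks:
  B0 = {u0}
  B1 = {u1}
  B2 = {u3}
  B3 = {u6}
  B4 = {u7}
  B5 = {u9, v6}
  B6 = {u4}
  B7 = {u8, v4, v5}
  B8 = {u2}
  B9 = {u5, v2}
  B10 = {v0}
  B11 = {v1}
  B12 = {v3}
u0 ∈ B0, v0 ∈ B10 → different blocks

P ≁ Q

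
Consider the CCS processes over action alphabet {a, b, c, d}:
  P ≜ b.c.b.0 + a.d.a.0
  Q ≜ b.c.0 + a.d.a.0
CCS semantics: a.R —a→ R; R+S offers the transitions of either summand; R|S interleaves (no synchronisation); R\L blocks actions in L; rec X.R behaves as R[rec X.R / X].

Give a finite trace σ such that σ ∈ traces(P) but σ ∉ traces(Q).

bcb

LTS(P): 6 reachable states
  u0 = b.c.b.0 + a.d.a.0 → —a→ u1, —b→ u2
  u1 = d.a.0 → —d→ u3
  u2 = c.b.0 → —c→ u4
  u3 = a.0 → —a→ u5
  u4 = b.0 → —b→ u5
  u5 = 0 → deadlocked
LTS(Q): 5 reachable states
  v0 = b.c.0 + a.d.a.0 → —a→ v1, —b→ v2
  v1 = d.a.0 → —d→ v3
  v2 = c.0 → —c→ v4
  v3 = a.0 → —a→ v4
  v4 = 0 → deadlocked
Executing bcb from P (initial set {u0}):
  step 1 (b): {u2}
  step 2 (c): {u4}
  step 3 (b): {u5}
  ✓ P
Executing bcb from Q (initial set {v0}):
  step 1 (b): {v2}
  step 2 (c): {v4}
  step 3 (b): no successor for Q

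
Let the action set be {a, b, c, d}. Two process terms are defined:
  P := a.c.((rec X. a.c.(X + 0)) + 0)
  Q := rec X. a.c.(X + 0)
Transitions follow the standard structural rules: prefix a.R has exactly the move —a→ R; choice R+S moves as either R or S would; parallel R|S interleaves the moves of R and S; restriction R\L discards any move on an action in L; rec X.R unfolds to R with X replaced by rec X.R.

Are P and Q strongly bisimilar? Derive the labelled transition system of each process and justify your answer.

LTS(P): 3 reachable states
  m0 = a.c.((rec X. a.c.(X + 0)) + 0) :: -a-> m1
  m1 = c.((rec X. a.c.(X + 0)) + 0) :: -c-> m2
  m2 = (rec X. a.c.(X + 0)) + 0 :: -a-> m1
LTS(Q): 3 reachable states
  n0 = rec X. a.c.(X + 0) :: -a-> n1
  n1 = c.((rec X. a.c.(X + 0)) + 0) :: -c-> n2
  n2 = (rec X. a.c.(X + 0)) + 0 :: -a-> n1
Partition-refinement fixed point:
  B0 = {m0, m2, n0, n2}
  B1 = {m1, n1}
m0 ∈ B0, n0 ∈ B0 → same block

bisimilar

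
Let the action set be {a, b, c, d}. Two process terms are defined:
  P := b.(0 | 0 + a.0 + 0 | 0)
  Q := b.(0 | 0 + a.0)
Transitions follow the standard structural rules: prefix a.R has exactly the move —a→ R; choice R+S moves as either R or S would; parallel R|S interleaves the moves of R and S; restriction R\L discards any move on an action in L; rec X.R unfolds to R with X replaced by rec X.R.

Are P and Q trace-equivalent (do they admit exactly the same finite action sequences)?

YES

LTS(P): 3 reachable states
  p0 = b.(0 | 0 + a.0 + 0 | 0) ⊢ ··b··> p1
  p1 = 0 | 0 + a.0 + 0 | 0 ⊢ ··a··> p2
  p2 = 0 ⊢ (no moves)
LTS(Q): 3 reachable states
  q0 = b.(0 | 0 + a.0) ⊢ ··b··> q1
  q1 = 0 | 0 + a.0 ⊢ ··a··> q2
  q2 = 0 ⊢ (no moves)
Bisimilarity quotient blocks:
  B0 = {p0, q0}
  B1 = {p1, q1}
  B2 = {p2, q2}
p0 ∈ B0, q0 ∈ B0 → same block
Bisimilar ⇒ trace-equivalent.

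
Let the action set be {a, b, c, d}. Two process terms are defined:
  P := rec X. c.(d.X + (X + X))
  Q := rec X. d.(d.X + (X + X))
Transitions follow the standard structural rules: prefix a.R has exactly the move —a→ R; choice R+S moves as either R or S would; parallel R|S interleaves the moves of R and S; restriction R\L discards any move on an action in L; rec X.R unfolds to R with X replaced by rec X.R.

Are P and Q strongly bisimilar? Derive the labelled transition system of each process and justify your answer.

LTS(P): 2 reachable states
  p0 = rec X. c.(d.X + (X + X)) | —c→ p1
  p1 = d.(rec X. c.(d.X + (X + X))) + ((rec X. c.(d.X + (X + X))) + (rec X. c.(d.X + (X + X)))) | —c→ p1, —d→ p0
LTS(Q): 2 reachable states
  q0 = rec X. d.(d.X + (X + X)) | —d→ q1
  q1 = d.(rec X. d.(d.X + (X + X))) + ((rec X. d.(d.X + (X + X))) + (rec X. d.(d.X + (X + X)))) | —d→ q0, —d→ q1
Bisimilarity quotient blocks:
  B0 = {p0}
  B1 = {p1}
  B2 = {q0, q1}
p0 ∈ B0, q0 ∈ B2 → different blocks

NO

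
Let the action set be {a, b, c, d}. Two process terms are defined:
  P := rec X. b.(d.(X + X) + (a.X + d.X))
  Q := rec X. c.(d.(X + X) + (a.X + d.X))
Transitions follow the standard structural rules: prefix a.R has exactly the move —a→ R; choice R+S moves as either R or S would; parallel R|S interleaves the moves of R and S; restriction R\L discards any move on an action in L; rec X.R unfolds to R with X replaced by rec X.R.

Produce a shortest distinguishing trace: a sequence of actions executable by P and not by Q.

Reachable graph of P (3 states):
  s0 = rec X. b.(d.(X + X) + (a.X + d.X)) :: —b→ s1
  s1 = d.((rec X. b.(d.(X + X) + (a.X + d.X))) + (rec X. b.(d.(X + X) + (a.X + d.X)))) + (a.(rec X. b.(d.(X + X) + (a.X + d.X))) + d.(rec X. b.(d.(X + X) + (a.X + d.X)))) :: —a→ s0, —d→ s0, —d→ s2
  s2 = (rec X. b.(d.(X + X) + (a.X + d.X))) + (rec X. b.(d.(X + X) + (a.X + d.X))) :: —b→ s1
Reachable graph of Q (3 states):
  t0 = rec X. c.(d.(X + X) + (a.X + d.X)) :: —c→ t1
  t1 = d.((rec X. c.(d.(X + X) + (a.X + d.X))) + (rec X. c.(d.(X + X) + (a.X + d.X)))) + (a.(rec X. c.(d.(X + X) + (a.X + d.X))) + d.(rec X. c.(d.(X + X) + (a.X + d.X)))) :: —a→ t0, —d→ t0, —d→ t2
  t2 = (rec X. c.(d.(X + X) + (a.X + d.X))) + (rec X. c.(d.(X + X) + (a.X + d.X))) :: —c→ t1
Executing b from P (initial set {s0}):
  [1] b ⇒ {s1}
  P completes σ.
Executing b from Q (initial set {t0}):
  [1] b ⇒ ∅  — Q cannot continue

b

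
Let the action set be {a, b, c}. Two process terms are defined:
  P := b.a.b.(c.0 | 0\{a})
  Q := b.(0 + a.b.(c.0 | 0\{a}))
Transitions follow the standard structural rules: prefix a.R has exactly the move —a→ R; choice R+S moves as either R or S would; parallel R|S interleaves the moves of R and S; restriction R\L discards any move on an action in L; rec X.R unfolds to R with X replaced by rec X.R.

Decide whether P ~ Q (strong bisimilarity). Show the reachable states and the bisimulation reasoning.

P ~ Q

LTS(P): 5 reachable states
  u0 = b.a.b.(c.0 | 0\{a}) | =b=> u1
  u1 = a.b.(c.0 | 0\{a}) | =a=> u2
  u2 = b.(c.0 | 0\{a}) | =b=> u3
  u3 = c.0 | 0\{a} | =c=> u4
  u4 = 0 | 0\{a} | ·
LTS(Q): 5 reachable states
  v0 = b.(0 + a.b.(c.0 | 0\{a})) | =b=> v1
  v1 = 0 + a.b.(c.0 | 0\{a}) | =a=> v2
  v2 = b.(c.0 | 0\{a}) | =b=> v3
  v3 = c.0 | 0\{a} | =c=> v4
  v4 = 0 | 0\{a} | ·
Bisimilarity quotient blocks:
  B0 = {u0, v0}
  B1 = {u1, v1}
  B2 = {u2, v2}
  B3 = {u3, v3}
  B4 = {u4, v4}
u0 ∈ B0, v0 ∈ B0 → same block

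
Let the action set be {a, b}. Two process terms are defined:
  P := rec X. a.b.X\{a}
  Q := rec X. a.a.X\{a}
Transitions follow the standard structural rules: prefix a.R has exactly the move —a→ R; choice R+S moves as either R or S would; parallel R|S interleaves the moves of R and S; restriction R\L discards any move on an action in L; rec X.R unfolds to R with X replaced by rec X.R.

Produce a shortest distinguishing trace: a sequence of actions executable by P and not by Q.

Reachable graph of P (3 states):
  u0 = rec X. a.b.X\{a} → -a-> u1
  u1 = b.(rec X. a.b.X\{a})\{a} → -b-> u2
  u2 = (rec X. a.b.X\{a})\{a} → (no moves)
Reachable graph of Q (3 states):
  v0 = rec X. a.a.X\{a} → -a-> v1
  v1 = a.(rec X. a.a.X\{a})\{a} → -a-> v2
  v2 = (rec X. a.a.X\{a})\{a} → (no moves)
Executing ab from P (initial set {u0}):
  after a @ step 1: {u1}
  after b @ step 2: {u2}
  P completes σ.
Executing ab from Q (initial set {v0}):
  after a @ step 1: {v1}
  after b @ step 2: no successor for Q

ab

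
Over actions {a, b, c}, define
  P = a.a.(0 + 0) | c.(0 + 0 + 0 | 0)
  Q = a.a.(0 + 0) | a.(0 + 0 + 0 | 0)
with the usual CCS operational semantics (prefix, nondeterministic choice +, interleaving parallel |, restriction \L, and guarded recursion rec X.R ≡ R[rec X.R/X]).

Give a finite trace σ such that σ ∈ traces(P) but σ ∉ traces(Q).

P's transition system — 6 states:
  s0 = a.a.(0 + 0) | c.(0 + 0 + 0 | 0) → -a-> s1, -c-> s2
  s1 = a.(0 + 0) | c.(0 + 0 + 0 | 0) → -a-> s3, -c-> s4
  s2 = a.a.(0 + 0) | (0 + 0 + 0 | 0) → -a-> s4
  s3 = (0 + 0) | c.(0 + 0 + 0 | 0) → -c-> s5
  s4 = a.(0 + 0) | (0 + 0 + 0 | 0) → -a-> s5
  s5 = (0 + 0) | (0 + 0 + 0 | 0) → ·
Q's transition system — 6 states:
  t0 = a.a.(0 + 0) | a.(0 + 0 + 0 | 0) → -a-> t1, -a-> t2
  t1 = a.(0 + 0) | a.(0 + 0 + 0 | 0) → -a-> t3, -a-> t4
  t2 = a.a.(0 + 0) | (0 + 0 + 0 | 0) → -a-> t4
  t3 = (0 + 0) | a.(0 + 0 + 0 | 0) → -a-> t5
  t4 = a.(0 + 0) | (0 + 0 + 0 | 0) → -a-> t5
  t5 = (0 + 0) | (0 + 0 + 0 | 0) → ·
Executing c from P (initial set {s0}):
  step 1 (c): {s2}
  P completes σ.
Executing c from Q (initial set {t0}):
  step 1 (c): ∅ (Q stuck)

c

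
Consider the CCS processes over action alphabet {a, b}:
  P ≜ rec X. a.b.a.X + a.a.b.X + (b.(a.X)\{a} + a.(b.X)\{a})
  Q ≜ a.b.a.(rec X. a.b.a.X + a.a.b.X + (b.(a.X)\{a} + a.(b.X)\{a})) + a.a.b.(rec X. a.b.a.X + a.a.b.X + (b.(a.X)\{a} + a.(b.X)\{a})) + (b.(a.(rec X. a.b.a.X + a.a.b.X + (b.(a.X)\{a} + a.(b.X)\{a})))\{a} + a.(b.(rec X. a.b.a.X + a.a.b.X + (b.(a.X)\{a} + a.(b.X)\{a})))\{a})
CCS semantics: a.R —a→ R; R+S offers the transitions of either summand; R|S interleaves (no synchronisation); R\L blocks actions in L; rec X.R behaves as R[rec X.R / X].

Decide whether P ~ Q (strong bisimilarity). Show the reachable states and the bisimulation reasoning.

bisimilar

P's transition system — 9 states:
  u0 = rec X. a.b.a.X + a.a.b.X + (b.(a.X)\{a} + a.(b.X)\{a}) has moves =a=> u1, =a=> u2, =a=> u3, =b=> u4
  u1 = (b.(rec X. a.b.a.X + a.a.b.X + (b.(a.X)\{a} + a.(b.X)\{a})))\{a} has moves =b=> u5
  u2 = a.b.(rec X. a.b.a.X + a.a.b.X + (b.(a.X)\{a} + a.(b.X)\{a})) has moves =a=> u6
  u3 = b.a.(rec X. a.b.a.X + a.a.b.X + (b.(a.X)\{a} + a.(b.X)\{a})) has moves =b=> u7
  u4 = (a.(rec X. a.b.a.X + a.a.b.X + (b.(a.X)\{a} + a.(b.X)\{a})))\{a} has moves ∅
  u5 = (rec X. a.b.a.X + a.a.b.X + (b.(a.X)\{a} + a.(b.X)\{a}))\{a} has moves =b=> u8
  u6 = b.(rec X. a.b.a.X + a.a.b.X + (b.(a.X)\{a} + a.(b.X)\{a})) has moves =b=> u0
  u7 = a.(rec X. a.b.a.X + a.a.b.X + (b.(a.X)\{a} + a.(b.X)\{a})) has moves =a=> u0
  u8 = (a.(rec X. a.b.a.X + a.a.b.X + (b.(a.X)\{a} + a.(b.X)\{a})))\{a}\{a} has moves ∅
Q's transition system — 10 states:
  v0 = a.b.a.(rec X. a.b.a.X + a.a.b.X + (b.(a.X)\{a} + a.(b.X)\{a})) + a.a.b.(rec X. a.b.a.X + a.a.b.X + (b.(a.X)\{a} + a.(b.X)\{a})) + (b.(a.(rec X. a.b.a.X + a.a.b.X + (b.(a.X)\{a} + a.(b.X)\{a})))\{a} + a.(b.(rec X. a.b.a.X + a.a.b.X + (b.(a.X)\{a} + a.(b.X)\{a})))\{a}) has moves =a=> v1, =a=> v2, =a=> v3, =b=> v4
  v1 = (b.(rec X. a.b.a.X + a.a.b.X + (b.(a.X)\{a} + a.(b.X)\{a})))\{a} has moves =b=> v5
  v2 = a.b.(rec X. a.b.a.X + a.a.b.X + (b.(a.X)\{a} + a.(b.X)\{a})) has moves =a=> v6
  v3 = b.a.(rec X. a.b.a.X + a.a.b.X + (b.(a.X)\{a} + a.(b.X)\{a})) has moves =b=> v7
  v4 = (a.(rec X. a.b.a.X + a.a.b.X + (b.(a.X)\{a} + a.(b.X)\{a})))\{a} has moves ∅
  v5 = (rec X. a.b.a.X + a.a.b.X + (b.(a.X)\{a} + a.(b.X)\{a}))\{a} has moves =b=> v8
  v6 = b.(rec X. a.b.a.X + a.a.b.X + (b.(a.X)\{a} + a.(b.X)\{a})) has moves =b=> v9
  v7 = a.(rec X. a.b.a.X + a.a.b.X + (b.(a.X)\{a} + a.(b.X)\{a})) has moves =a=> v9
  v8 = (a.(rec X. a.b.a.X + a.a.b.X + (b.(a.X)\{a} + a.(b.X)\{a})))\{a}\{a} has moves ∅
  v9 = rec X. a.b.a.X + a.a.b.X + (b.(a.X)\{a} + a.(b.X)\{a}) has moves =a=> v1, =a=> v2, =a=> v3, =b=> v4
Bisimilarity quotient blocks:
  B0 = {u0, v0, v9}
  B1 = {u4, u8, v4, v8}
  B2 = {u1, v1}
  B3 = {u5, v5}
  B4 = {u2, v2}
  B5 = {u6, v6}
  B6 = {u3, v3}
  B7 = {u7, v7}
u0 ∈ B0, v0 ∈ B0 → same block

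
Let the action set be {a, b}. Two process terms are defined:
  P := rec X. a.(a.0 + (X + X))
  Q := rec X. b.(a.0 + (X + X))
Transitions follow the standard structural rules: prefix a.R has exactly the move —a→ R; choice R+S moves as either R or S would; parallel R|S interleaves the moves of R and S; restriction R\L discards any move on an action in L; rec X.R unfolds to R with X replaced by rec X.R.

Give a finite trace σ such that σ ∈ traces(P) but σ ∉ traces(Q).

a

P's transition system — 3 states:
  p0 = rec X. a.(a.0 + (X + X)) :: ··a··> p1
  p1 = a.0 + ((rec X. a.(a.0 + (X + X))) + (rec X. a.(a.0 + (X + X)))) :: ··a··> p1, ··a··> p2
  p2 = 0 :: stopped
Q's transition system — 3 states:
  q0 = rec X. b.(a.0 + (X + X)) :: ··b··> q1
  q1 = a.0 + ((rec X. b.(a.0 + (X + X))) + (rec X. b.(a.0 + (X + X)))) :: ··a··> q2, ··b··> q1
  q2 = 0 :: stopped
Trace ⟨a⟩ through P, begin at {p0}:
  [1] a ⇒ {p1}
  P completes σ.
Trace ⟨a⟩ through Q, begin at {q0}:
  [1] a ⇒ no successor for Q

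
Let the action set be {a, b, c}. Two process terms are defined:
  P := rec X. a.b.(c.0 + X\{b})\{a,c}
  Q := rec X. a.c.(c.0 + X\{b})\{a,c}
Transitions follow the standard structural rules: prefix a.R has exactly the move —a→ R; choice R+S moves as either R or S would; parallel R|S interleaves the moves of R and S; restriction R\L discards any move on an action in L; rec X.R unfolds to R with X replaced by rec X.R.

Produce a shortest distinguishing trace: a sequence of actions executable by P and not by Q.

Reachable graph of P (3 states):
  u0 = rec X. a.b.(c.0 + X\{b})\{a,c} → —a→ u1
  u1 = b.(c.0 + (rec X. a.b.(c.0 + X\{b})\{a,c})\{b})\{a,c} → —b→ u2
  u2 = (c.0 + (rec X. a.b.(c.0 + X\{b})\{a,c})\{b})\{a,c} → ∅
Reachable graph of Q (3 states):
  v0 = rec X. a.c.(c.0 + X\{b})\{a,c} → —a→ v1
  v1 = c.(c.0 + (rec X. a.c.(c.0 + X\{b})\{a,c})\{b})\{a,c} → —c→ v2
  v2 = (c.0 + (rec X. a.c.(c.0 + X\{b})\{a,c})\{b})\{a,c} → ∅
Executing ab from P (initial set {u0}):
  step 1 (a): {u1}
  step 2 (b): {u2}
  — P admits the full trace.
Executing ab from Q (initial set {v0}):
  step 1 (a): {v1}
  step 2 (b): ∅  — Q cannot continue

ab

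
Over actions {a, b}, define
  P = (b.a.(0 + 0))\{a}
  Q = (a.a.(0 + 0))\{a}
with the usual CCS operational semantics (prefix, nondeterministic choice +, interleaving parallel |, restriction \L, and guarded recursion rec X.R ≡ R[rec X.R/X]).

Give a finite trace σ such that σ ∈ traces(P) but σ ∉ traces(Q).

b

P's transition system — 2 states:
  p0 = (b.a.(0 + 0))\{a} has moves --b--▸ p1
  p1 = (a.(0 + 0))\{a} has moves deadlocked
Q's transition system — 1 states:
  q0 = (a.a.(0 + 0))\{a} has moves deadlocked
Trace ⟨b⟩ through P, begin at {p0}:
  [1] b ⇒ {p1}
  ✓ P
Trace ⟨b⟩ through Q, begin at {q0}:
  [1] b ⇒ ∅ (Q stuck)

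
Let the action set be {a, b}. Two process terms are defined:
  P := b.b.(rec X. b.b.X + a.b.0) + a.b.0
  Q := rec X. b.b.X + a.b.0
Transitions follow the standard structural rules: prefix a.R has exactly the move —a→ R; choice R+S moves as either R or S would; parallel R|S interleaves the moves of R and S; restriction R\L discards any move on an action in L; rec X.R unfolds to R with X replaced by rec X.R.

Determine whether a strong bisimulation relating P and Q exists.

YES

P's transition system — 5 states:
  m0 = b.b.(rec X. b.b.X + a.b.0) + a.b.0 has moves —a→ m1, —b→ m2
  m1 = b.0 has moves —b→ m3
  m2 = b.(rec X. b.b.X + a.b.0) has moves —b→ m4
  m3 = 0 has moves deadlocked
  m4 = rec X. b.b.X + a.b.0 has moves —a→ m1, —b→ m2
Q's transition system — 4 states:
  n0 = rec X. b.b.X + a.b.0 has moves —a→ n1, —b→ n2
  n1 = b.0 has moves —b→ n3
  n2 = b.(rec X. b.b.X + a.b.0) has moves —b→ n0
  n3 = 0 has moves deadlocked
Partition-refinement fixed point:
  B0 = {m0, m4, n0}
  B1 = {m1, n1}
  B2 = {m3, n3}
  B3 = {m2, n2}
m0 ∈ B0, n0 ∈ B0 → same block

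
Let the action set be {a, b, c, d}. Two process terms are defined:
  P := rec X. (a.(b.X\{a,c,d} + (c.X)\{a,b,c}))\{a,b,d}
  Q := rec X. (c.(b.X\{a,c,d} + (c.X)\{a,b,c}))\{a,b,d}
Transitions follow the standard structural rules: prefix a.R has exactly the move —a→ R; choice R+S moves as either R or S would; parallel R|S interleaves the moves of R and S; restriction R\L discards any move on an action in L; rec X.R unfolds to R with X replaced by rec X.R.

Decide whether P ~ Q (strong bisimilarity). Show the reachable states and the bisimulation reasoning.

P's transition system — 1 states:
  u0 = rec X. (a.(b.X\{a,c,d} + (c.X)\{a,b,c}))\{a,b,d} has moves (no moves)
Q's transition system — 2 states:
  v0 = rec X. (c.(b.X\{a,c,d} + (c.X)\{a,b,c}))\{a,b,d} has moves ··c··> v1
  v1 = (b.(rec X. (c.(b.X\{a,c,d} + (c.X)\{a,b,c}))\{a,b,d})\{a,c,d} + (c.(rec X. (c.(b.X\{a,c,d} + (c.X)\{a,b,c}))\{a,b,d}))\{a,b,c})\{a,b,d} has moves (no moves)
Bisimilarity quotient blocks:
  B0 = {u0, v1}
  B1 = {v0}
u0 ∈ B0, v0 ∈ B1 → different blocks

NO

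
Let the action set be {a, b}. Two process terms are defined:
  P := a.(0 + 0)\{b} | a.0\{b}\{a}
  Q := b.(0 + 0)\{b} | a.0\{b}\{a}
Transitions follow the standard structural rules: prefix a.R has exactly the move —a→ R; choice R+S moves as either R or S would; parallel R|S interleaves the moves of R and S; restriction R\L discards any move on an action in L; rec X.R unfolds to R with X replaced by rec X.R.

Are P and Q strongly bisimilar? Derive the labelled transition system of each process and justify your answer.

Reachable graph of P (4 states):
  m0 = a.(0 + 0)\{b} | a.0\{b}\{a} :: —a→ m1, —a→ m2
  m1 = (0 + 0)\{b} | a.0\{b}\{a} :: —a→ m3
  m2 = a.(0 + 0)\{b} | 0\{b}\{a} :: —a→ m3
  m3 = (0 + 0)\{b} | 0\{b}\{a} :: stopped
Reachable graph of Q (4 states):
  n0 = b.(0 + 0)\{b} | a.0\{b}\{a} :: —a→ n1, —b→ n2
  n1 = b.(0 + 0)\{b} | 0\{b}\{a} :: —b→ n3
  n2 = (0 + 0)\{b} | a.0\{b}\{a} :: —a→ n3
  n3 = (0 + 0)\{b} | 0\{b}\{a} :: stopped
Coarsest stable partition (strong bisimilarity classes):
  B0 = {m0}
  B1 = {m1, m2, n2}
  B2 = {m3, n3}
  B3 = {n0}
  B4 = {n1}
m0 ∈ B0, n0 ∈ B3 → different blocks

NO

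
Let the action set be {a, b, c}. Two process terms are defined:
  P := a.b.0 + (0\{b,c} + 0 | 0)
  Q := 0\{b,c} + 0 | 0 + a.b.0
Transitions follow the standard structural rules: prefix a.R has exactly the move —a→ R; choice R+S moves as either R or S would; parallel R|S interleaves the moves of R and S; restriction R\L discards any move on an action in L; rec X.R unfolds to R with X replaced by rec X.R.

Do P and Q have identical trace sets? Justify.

YES

LTS(P): 3 reachable states
  m0 = a.b.0 + (0\{b,c} + 0 | 0) → ··a··> m1
  m1 = b.0 → ··b··> m2
  m2 = 0 → stopped
LTS(Q): 3 reachable states
  n0 = 0\{b,c} + 0 | 0 + a.b.0 → ··a··> n1
  n1 = b.0 → ··b··> n2
  n2 = 0 → stopped
Bisimilarity quotient blocks:
  B0 = {m0, n0}
  B1 = {m1, n1}
  B2 = {m2, n2}
m0 ∈ B0, n0 ∈ B0 → same block
Bisimilar ⇒ trace-equivalent.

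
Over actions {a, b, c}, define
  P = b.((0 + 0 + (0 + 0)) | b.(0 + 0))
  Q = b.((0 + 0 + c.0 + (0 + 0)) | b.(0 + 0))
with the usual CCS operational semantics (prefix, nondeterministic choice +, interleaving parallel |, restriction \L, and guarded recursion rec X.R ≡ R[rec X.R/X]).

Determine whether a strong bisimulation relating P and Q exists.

P ≁ Q

Reachable graph of P (3 states):
  s0 = b.((0 + 0 + (0 + 0)) | b.(0 + 0)) has moves —b→ s1
  s1 = (0 + 0 + (0 + 0)) | b.(0 + 0) has moves —b→ s2
  s2 = (0 + 0 + (0 + 0)) | (0 + 0) has moves ·
Reachable graph of Q (5 states):
  t0 = b.((0 + 0 + c.0 + (0 + 0)) | b.(0 + 0)) has moves —b→ t1
  t1 = (0 + 0 + c.0 + (0 + 0)) | b.(0 + 0) has moves —b→ t2, —c→ t3
  t2 = (0 + 0 + c.0 + (0 + 0)) | (0 + 0) has moves —c→ t4
  t3 = 0 | b.(0 + 0) has moves —b→ t4
  t4 = 0 | (0 + 0) has moves ·
Coarsest stable partition (strong bisimilarity classes):
  B0 = {s0}
  B1 = {s1, t3}
  B2 = {s2, t4}
  B3 = {t0}
  B4 = {t1}
  B5 = {t2}
s0 ∈ B0, t0 ∈ B3 → different blocks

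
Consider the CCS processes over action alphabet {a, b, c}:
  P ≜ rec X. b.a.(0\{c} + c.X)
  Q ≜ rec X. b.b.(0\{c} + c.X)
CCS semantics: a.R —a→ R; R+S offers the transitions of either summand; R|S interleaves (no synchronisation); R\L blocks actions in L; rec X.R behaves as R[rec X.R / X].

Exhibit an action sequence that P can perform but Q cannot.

P's transition system — 3 states:
  u0 = rec X. b.a.(0\{c} + c.X) → -b-> u1
  u1 = a.(0\{c} + c.(rec X. b.a.(0\{c} + c.X))) → -a-> u2
  u2 = 0\{c} + c.(rec X. b.a.(0\{c} + c.X)) → -c-> u0
Q's transition system — 3 states:
  v0 = rec X. b.b.(0\{c} + c.X) → -b-> v1
  v1 = b.(0\{c} + c.(rec X. b.b.(0\{c} + c.X))) → -b-> v2
  v2 = 0\{c} + c.(rec X. b.b.(0\{c} + c.X)) → -c-> v0
Run σ = ⟨ba⟩ on P: start {u0}
  step 1 (b): {u1}
  step 2 (a): {u2}
  P completes σ.
Run σ = ⟨ba⟩ on Q: start {v0}
  step 1 (b): {v1}
  step 2 (a): ∅ (Q stuck)

ba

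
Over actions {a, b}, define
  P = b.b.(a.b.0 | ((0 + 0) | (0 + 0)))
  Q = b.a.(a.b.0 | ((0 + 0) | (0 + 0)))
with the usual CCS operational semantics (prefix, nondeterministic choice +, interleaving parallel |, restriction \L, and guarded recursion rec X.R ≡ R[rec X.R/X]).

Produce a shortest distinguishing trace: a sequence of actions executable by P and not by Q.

bb

LTS(P): 5 reachable states
  u0 = b.b.(a.b.0 | ((0 + 0) | (0 + 0))) :: =b=> u1
  u1 = b.(a.b.0 | ((0 + 0) | (0 + 0))) :: =b=> u2
  u2 = a.b.0 | ((0 + 0) | (0 + 0)) :: =a=> u3
  u3 = b.0 | ((0 + 0) | (0 + 0)) :: =b=> u4
  u4 = 0 | ((0 + 0) | (0 + 0)) :: ·
LTS(Q): 5 reachable states
  v0 = b.a.(a.b.0 | ((0 + 0) | (0 + 0))) :: =b=> v1
  v1 = a.(a.b.0 | ((0 + 0) | (0 + 0))) :: =a=> v2
  v2 = a.b.0 | ((0 + 0) | (0 + 0)) :: =a=> v3
  v3 = b.0 | ((0 + 0) | (0 + 0)) :: =b=> v4
  v4 = 0 | ((0 + 0) | (0 + 0)) :: ·
Run σ = ⟨bb⟩ on P: start {u0}
  after b @ step 1: {u1}
  after b @ step 2: {u2}
  ✓ P
Run σ = ⟨bb⟩ on Q: start {v0}
  after b @ step 1: {v1}
  after b @ step 2: no successor for Q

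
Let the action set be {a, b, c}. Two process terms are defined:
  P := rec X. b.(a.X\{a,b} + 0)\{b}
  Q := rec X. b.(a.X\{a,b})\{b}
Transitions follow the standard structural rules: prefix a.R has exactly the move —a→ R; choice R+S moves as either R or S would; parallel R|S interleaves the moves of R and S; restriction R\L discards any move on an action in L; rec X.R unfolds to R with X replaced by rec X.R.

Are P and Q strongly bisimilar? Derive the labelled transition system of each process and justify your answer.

Reachable graph of P (3 states):
  m0 = rec X. b.(a.X\{a,b} + 0)\{b} :: ··b··> m1
  m1 = (a.(rec X. b.(a.X\{a,b} + 0)\{b})\{a,b} + 0)\{b} :: ··a··> m2
  m2 = (rec X. b.(a.X\{a,b} + 0)\{b})\{a,b}\{b} :: stopped
Reachable graph of Q (3 states):
  n0 = rec X. b.(a.X\{a,b})\{b} :: ··b··> n1
  n1 = (a.(rec X. b.(a.X\{a,b})\{b})\{a,b})\{b} :: ··a··> n2
  n2 = (rec X. b.(a.X\{a,b})\{b})\{a,b}\{b} :: stopped
Bisimilarity quotient blocks:
  B0 = {m0, n0}
  B1 = {m1, n1}
  B2 = {m2, n2}
m0 ∈ B0, n0 ∈ B0 → same block

bisimilar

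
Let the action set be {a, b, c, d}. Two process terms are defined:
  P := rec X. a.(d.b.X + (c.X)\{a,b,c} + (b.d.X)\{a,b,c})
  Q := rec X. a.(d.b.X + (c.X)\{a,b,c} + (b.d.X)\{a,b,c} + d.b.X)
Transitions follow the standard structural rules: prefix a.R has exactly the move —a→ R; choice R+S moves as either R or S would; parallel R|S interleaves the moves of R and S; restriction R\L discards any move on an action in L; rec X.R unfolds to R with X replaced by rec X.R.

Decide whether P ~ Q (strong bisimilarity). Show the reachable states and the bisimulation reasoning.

Reachable graph of P (3 states):
  s0 = rec X. a.(d.b.X + (c.X)\{a,b,c} + (b.d.X)\{a,b,c}) :: ··a··> s1
  s1 = d.b.(rec X. a.(d.b.X + (c.X)\{a,b,c} + (b.d.X)\{a,b,c})) + (c.(rec X. a.(d.b.X + (c.X)\{a,b,c} + (b.d.X)\{a,b,c})))\{a,b,c} + (b.d.(rec X. a.(d.b.X + (c.X)\{a,b,c} + (b.d.X)\{a,b,c})))\{a,b,c} :: ··d··> s2
  s2 = b.(rec X. a.(d.b.X + (c.X)\{a,b,c} + (b.d.X)\{a,b,c})) :: ··b··> s0
Reachable graph of Q (3 states):
  t0 = rec X. a.(d.b.X + (c.X)\{a,b,c} + (b.d.X)\{a,b,c} + d.b.X) :: ··a··> t1
  t1 = d.b.(rec X. a.(d.b.X + (c.X)\{a,b,c} + (b.d.X)\{a,b,c} + d.b.X)) + (c.(rec X. a.(d.b.X + (c.X)\{a,b,c} + (b.d.X)\{a,b,c} + d.b.X)))\{a,b,c} + (b.d.(rec X. a.(d.b.X + (c.X)\{a,b,c} + (b.d.X)\{a,b,c} + d.b.X)))\{a,b,c} + d.b.(rec X. a.(d.b.X + (c.X)\{a,b,c} + (b.d.X)\{a,b,c} + d.b.X)) :: ··d··> t2
  t2 = b.(rec X. a.(d.b.X + (c.X)\{a,b,c} + (b.d.X)\{a,b,c} + d.b.X)) :: ··b··> t0
Bisimilarity quotient blocks:
  B0 = {s0, t0}
  B1 = {s1, t1}
  B2 = {s2, t2}
s0 ∈ B0, t0 ∈ B0 → same block

bisimilar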